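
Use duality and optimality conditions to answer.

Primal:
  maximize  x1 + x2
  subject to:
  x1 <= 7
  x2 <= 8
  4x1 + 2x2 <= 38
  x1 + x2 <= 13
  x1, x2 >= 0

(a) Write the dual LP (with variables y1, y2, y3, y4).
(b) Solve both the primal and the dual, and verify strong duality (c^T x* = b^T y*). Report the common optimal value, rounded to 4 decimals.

The standard primal-dual pair for 'max c^T x s.t. A x <= b, x >= 0' is:
  Dual:  min b^T y  s.t.  A^T y >= c,  y >= 0.

So the dual LP is:
  minimize  7y1 + 8y2 + 38y3 + 13y4
  subject to:
    y1 + 4y3 + y4 >= 1
    y2 + 2y3 + y4 >= 1
    y1, y2, y3, y4 >= 0

Solving the primal: x* = (6, 7).
  primal value c^T x* = 13.
Solving the dual: y* = (0, 0, 0, 1).
  dual value b^T y* = 13.
Strong duality: c^T x* = b^T y*. Confirmed.

13


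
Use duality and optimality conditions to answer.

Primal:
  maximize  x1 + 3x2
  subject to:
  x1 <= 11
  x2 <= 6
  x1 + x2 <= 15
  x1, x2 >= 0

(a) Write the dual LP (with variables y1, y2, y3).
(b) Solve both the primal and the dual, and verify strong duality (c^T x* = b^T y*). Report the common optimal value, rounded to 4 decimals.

The standard primal-dual pair for 'max c^T x s.t. A x <= b, x >= 0' is:
  Dual:  min b^T y  s.t.  A^T y >= c,  y >= 0.

So the dual LP is:
  minimize  11y1 + 6y2 + 15y3
  subject to:
    y1 + y3 >= 1
    y2 + y3 >= 3
    y1, y2, y3 >= 0

Solving the primal: x* = (9, 6).
  primal value c^T x* = 27.
Solving the dual: y* = (0, 2, 1).
  dual value b^T y* = 27.
Strong duality: c^T x* = b^T y*. Confirmed.

27


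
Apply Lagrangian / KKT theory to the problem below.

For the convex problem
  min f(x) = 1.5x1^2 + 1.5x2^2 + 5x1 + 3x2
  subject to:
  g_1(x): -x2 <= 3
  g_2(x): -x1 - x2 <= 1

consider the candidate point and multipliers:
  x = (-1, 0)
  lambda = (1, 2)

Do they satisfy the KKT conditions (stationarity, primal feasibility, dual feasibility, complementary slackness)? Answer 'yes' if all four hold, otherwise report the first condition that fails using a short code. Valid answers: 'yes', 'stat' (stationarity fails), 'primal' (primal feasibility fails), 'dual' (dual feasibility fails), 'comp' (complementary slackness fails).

Gradient of f: grad f(x) = Q x + c = (2, 3)
Constraint values g_i(x) = a_i^T x - b_i:
  g_1((-1, 0)) = -3
  g_2((-1, 0)) = 0
Stationarity residual: grad f(x) + sum_i lambda_i a_i = (0, 0)
  -> stationarity OK
Primal feasibility (all g_i <= 0): OK
Dual feasibility (all lambda_i >= 0): OK
Complementary slackness (lambda_i * g_i(x) = 0 for all i): FAILS

Verdict: the first failing condition is complementary_slackness -> comp.

comp


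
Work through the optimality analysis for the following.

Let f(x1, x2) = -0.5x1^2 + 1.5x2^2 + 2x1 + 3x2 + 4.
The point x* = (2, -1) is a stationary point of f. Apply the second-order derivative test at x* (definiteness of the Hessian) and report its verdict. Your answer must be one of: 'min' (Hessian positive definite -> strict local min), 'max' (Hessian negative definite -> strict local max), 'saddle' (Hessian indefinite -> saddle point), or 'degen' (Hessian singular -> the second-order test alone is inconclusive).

Compute the Hessian H = grad^2 f:
  H = [[-1, 0], [0, 3]]
Verify stationarity: grad f(x*) = H x* + g = (0, 0).
Eigenvalues of H: -1, 3.
Eigenvalues have mixed signs, so H is indefinite -> x* is a saddle point.

saddle


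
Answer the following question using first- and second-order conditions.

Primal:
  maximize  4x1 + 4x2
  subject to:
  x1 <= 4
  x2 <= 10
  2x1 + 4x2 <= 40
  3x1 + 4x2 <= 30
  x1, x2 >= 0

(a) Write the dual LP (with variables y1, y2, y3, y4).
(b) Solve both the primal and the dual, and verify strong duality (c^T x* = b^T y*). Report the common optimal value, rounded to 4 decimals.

The standard primal-dual pair for 'max c^T x s.t. A x <= b, x >= 0' is:
  Dual:  min b^T y  s.t.  A^T y >= c,  y >= 0.

So the dual LP is:
  minimize  4y1 + 10y2 + 40y3 + 30y4
  subject to:
    y1 + 2y3 + 3y4 >= 4
    y2 + 4y3 + 4y4 >= 4
    y1, y2, y3, y4 >= 0

Solving the primal: x* = (4, 4.5).
  primal value c^T x* = 34.
Solving the dual: y* = (1, 0, 0, 1).
  dual value b^T y* = 34.
Strong duality: c^T x* = b^T y*. Confirmed.

34


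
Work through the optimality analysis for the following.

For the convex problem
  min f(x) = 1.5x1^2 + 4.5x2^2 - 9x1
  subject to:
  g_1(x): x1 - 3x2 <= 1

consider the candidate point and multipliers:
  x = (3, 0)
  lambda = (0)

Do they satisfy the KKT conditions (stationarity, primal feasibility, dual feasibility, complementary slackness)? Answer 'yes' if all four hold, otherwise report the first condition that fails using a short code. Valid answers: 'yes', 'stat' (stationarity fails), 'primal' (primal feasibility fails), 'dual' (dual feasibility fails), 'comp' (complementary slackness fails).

Gradient of f: grad f(x) = Q x + c = (0, 0)
Constraint values g_i(x) = a_i^T x - b_i:
  g_1((3, 0)) = 2
Stationarity residual: grad f(x) + sum_i lambda_i a_i = (0, 0)
  -> stationarity OK
Primal feasibility (all g_i <= 0): FAILS
Dual feasibility (all lambda_i >= 0): OK
Complementary slackness (lambda_i * g_i(x) = 0 for all i): OK

Verdict: the first failing condition is primal_feasibility -> primal.

primal


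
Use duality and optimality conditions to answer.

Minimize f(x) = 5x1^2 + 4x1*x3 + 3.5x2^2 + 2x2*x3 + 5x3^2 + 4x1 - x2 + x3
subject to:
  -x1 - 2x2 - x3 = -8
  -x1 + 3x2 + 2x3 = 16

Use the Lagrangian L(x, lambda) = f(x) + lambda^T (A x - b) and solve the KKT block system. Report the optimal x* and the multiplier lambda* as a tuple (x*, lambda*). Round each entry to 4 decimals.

Form the Lagrangian:
  L(x, lambda) = (1/2) x^T Q x + c^T x + lambda^T (A x - b)
Stationarity (grad_x L = 0): Q x + c + A^T lambda = 0.
Primal feasibility: A x = b.

This gives the KKT block system:
  [ Q   A^T ] [ x     ]   [-c ]
  [ A    0  ] [ lambda ] = [ b ]

Solving the linear system:
  x*      = (-1.3069, 3.9208, 1.4653)
  lambda* = (3.9505, -7.1584)
  f(x*)   = 69.2277

x* = (-1.3069, 3.9208, 1.4653), lambda* = (3.9505, -7.1584)


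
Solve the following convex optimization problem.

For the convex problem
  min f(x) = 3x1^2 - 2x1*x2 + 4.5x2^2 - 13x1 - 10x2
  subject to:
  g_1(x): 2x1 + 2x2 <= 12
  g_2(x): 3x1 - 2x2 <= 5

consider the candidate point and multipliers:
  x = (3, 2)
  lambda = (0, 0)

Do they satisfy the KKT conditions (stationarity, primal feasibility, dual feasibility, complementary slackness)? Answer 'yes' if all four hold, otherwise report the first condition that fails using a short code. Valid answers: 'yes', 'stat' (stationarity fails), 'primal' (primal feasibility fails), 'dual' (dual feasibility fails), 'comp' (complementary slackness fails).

Gradient of f: grad f(x) = Q x + c = (1, 2)
Constraint values g_i(x) = a_i^T x - b_i:
  g_1((3, 2)) = -2
  g_2((3, 2)) = 0
Stationarity residual: grad f(x) + sum_i lambda_i a_i = (1, 2)
  -> stationarity FAILS
Primal feasibility (all g_i <= 0): OK
Dual feasibility (all lambda_i >= 0): OK
Complementary slackness (lambda_i * g_i(x) = 0 for all i): OK

Verdict: the first failing condition is stationarity -> stat.

stat


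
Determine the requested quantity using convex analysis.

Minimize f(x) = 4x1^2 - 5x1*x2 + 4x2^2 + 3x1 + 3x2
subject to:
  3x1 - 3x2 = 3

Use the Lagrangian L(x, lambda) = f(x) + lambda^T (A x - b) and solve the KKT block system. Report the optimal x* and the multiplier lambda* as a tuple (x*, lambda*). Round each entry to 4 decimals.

Form the Lagrangian:
  L(x, lambda) = (1/2) x^T Q x + c^T x + lambda^T (A x - b)
Stationarity (grad_x L = 0): Q x + c + A^T lambda = 0.
Primal feasibility: A x = b.

This gives the KKT block system:
  [ Q   A^T ] [ x     ]   [-c ]
  [ A    0  ] [ lambda ] = [ b ]

Solving the linear system:
  x*      = (-0.5, -1.5)
  lambda* = (-2.1667)
  f(x*)   = 0.25

x* = (-0.5, -1.5), lambda* = (-2.1667)


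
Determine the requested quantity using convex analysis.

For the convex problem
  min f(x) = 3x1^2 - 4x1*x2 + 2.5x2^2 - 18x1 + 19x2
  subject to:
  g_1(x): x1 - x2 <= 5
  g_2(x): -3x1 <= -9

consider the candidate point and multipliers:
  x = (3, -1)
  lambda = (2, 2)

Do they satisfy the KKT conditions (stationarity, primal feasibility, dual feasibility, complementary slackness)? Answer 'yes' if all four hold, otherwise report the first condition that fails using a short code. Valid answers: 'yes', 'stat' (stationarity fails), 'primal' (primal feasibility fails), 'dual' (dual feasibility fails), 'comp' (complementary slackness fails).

Gradient of f: grad f(x) = Q x + c = (4, 2)
Constraint values g_i(x) = a_i^T x - b_i:
  g_1((3, -1)) = -1
  g_2((3, -1)) = 0
Stationarity residual: grad f(x) + sum_i lambda_i a_i = (0, 0)
  -> stationarity OK
Primal feasibility (all g_i <= 0): OK
Dual feasibility (all lambda_i >= 0): OK
Complementary slackness (lambda_i * g_i(x) = 0 for all i): FAILS

Verdict: the first failing condition is complementary_slackness -> comp.

comp


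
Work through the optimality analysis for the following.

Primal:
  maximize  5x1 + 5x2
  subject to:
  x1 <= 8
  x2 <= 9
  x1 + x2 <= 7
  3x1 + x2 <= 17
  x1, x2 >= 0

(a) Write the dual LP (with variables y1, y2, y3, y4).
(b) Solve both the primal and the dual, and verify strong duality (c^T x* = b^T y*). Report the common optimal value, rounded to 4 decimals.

The standard primal-dual pair for 'max c^T x s.t. A x <= b, x >= 0' is:
  Dual:  min b^T y  s.t.  A^T y >= c,  y >= 0.

So the dual LP is:
  minimize  8y1 + 9y2 + 7y3 + 17y4
  subject to:
    y1 + y3 + 3y4 >= 5
    y2 + y3 + y4 >= 5
    y1, y2, y3, y4 >= 0

Solving the primal: x* = (5, 2).
  primal value c^T x* = 35.
Solving the dual: y* = (0, 0, 5, 0).
  dual value b^T y* = 35.
Strong duality: c^T x* = b^T y*. Confirmed.

35


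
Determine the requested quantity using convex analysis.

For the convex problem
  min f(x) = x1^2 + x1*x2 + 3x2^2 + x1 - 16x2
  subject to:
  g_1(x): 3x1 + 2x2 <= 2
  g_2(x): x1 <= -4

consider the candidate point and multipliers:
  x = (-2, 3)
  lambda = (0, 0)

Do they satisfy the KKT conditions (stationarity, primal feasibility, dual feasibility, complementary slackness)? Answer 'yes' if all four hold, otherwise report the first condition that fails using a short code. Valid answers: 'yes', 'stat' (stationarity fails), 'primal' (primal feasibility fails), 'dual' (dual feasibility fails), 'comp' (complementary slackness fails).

Gradient of f: grad f(x) = Q x + c = (0, 0)
Constraint values g_i(x) = a_i^T x - b_i:
  g_1((-2, 3)) = -2
  g_2((-2, 3)) = 2
Stationarity residual: grad f(x) + sum_i lambda_i a_i = (0, 0)
  -> stationarity OK
Primal feasibility (all g_i <= 0): FAILS
Dual feasibility (all lambda_i >= 0): OK
Complementary slackness (lambda_i * g_i(x) = 0 for all i): OK

Verdict: the first failing condition is primal_feasibility -> primal.

primal


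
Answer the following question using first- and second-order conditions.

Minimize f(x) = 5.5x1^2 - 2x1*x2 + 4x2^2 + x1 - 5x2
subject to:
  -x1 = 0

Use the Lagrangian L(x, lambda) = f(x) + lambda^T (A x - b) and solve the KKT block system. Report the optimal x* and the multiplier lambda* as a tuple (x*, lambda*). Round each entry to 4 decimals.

Form the Lagrangian:
  L(x, lambda) = (1/2) x^T Q x + c^T x + lambda^T (A x - b)
Stationarity (grad_x L = 0): Q x + c + A^T lambda = 0.
Primal feasibility: A x = b.

This gives the KKT block system:
  [ Q   A^T ] [ x     ]   [-c ]
  [ A    0  ] [ lambda ] = [ b ]

Solving the linear system:
  x*      = (0, 0.625)
  lambda* = (-0.25)
  f(x*)   = -1.5625

x* = (0, 0.625), lambda* = (-0.25)


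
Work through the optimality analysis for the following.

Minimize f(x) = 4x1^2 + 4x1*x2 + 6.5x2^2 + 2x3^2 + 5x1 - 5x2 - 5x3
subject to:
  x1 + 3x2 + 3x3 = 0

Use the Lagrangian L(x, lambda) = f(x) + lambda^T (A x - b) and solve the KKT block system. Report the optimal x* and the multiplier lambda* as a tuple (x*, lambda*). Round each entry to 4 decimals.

Form the Lagrangian:
  L(x, lambda) = (1/2) x^T Q x + c^T x + lambda^T (A x - b)
Stationarity (grad_x L = 0): Q x + c + A^T lambda = 0.
Primal feasibility: A x = b.

This gives the KKT block system:
  [ Q   A^T ] [ x     ]   [-c ]
  [ A    0  ] [ lambda ] = [ b ]

Solving the linear system:
  x*      = (-0.9846, 0.3089, 0.0193)
  lambda* = (1.6409)
  f(x*)   = -3.2819

x* = (-0.9846, 0.3089, 0.0193), lambda* = (1.6409)


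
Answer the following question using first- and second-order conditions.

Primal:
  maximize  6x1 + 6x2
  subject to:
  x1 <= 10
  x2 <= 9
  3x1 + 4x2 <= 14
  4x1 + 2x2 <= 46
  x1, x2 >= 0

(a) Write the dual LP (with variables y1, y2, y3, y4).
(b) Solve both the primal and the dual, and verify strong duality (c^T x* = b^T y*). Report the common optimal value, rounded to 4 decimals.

The standard primal-dual pair for 'max c^T x s.t. A x <= b, x >= 0' is:
  Dual:  min b^T y  s.t.  A^T y >= c,  y >= 0.

So the dual LP is:
  minimize  10y1 + 9y2 + 14y3 + 46y4
  subject to:
    y1 + 3y3 + 4y4 >= 6
    y2 + 4y3 + 2y4 >= 6
    y1, y2, y3, y4 >= 0

Solving the primal: x* = (4.6667, 0).
  primal value c^T x* = 28.
Solving the dual: y* = (0, 0, 2, 0).
  dual value b^T y* = 28.
Strong duality: c^T x* = b^T y*. Confirmed.

28


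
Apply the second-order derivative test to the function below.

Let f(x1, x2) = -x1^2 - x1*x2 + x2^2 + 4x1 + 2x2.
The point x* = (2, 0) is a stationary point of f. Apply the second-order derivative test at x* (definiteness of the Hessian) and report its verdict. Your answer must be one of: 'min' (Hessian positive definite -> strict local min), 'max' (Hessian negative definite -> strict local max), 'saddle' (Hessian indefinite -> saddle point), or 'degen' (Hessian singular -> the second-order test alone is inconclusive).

Compute the Hessian H = grad^2 f:
  H = [[-2, -1], [-1, 2]]
Verify stationarity: grad f(x*) = H x* + g = (0, 0).
Eigenvalues of H: -2.2361, 2.2361.
Eigenvalues have mixed signs, so H is indefinite -> x* is a saddle point.

saddle


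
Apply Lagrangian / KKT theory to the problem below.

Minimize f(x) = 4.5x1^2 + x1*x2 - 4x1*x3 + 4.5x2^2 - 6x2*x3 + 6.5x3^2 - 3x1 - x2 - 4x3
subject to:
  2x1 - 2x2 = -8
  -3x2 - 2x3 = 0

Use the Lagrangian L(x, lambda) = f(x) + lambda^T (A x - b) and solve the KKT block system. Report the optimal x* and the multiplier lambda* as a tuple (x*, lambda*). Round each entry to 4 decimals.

Form the Lagrangian:
  L(x, lambda) = (1/2) x^T Q x + c^T x + lambda^T (A x - b)
Stationarity (grad_x L = 0): Q x + c + A^T lambda = 0.
Primal feasibility: A x = b.

This gives the KKT block system:
  [ Q   A^T ] [ x     ]   [-c ]
  [ A    0  ] [ lambda ] = [ b ]

Solving the linear system:
  x*      = (-3.2177, 0.7823, -1.1735)
  lambda* = (13.2413, -5.5394)
  f(x*)   = 59.7476

x* = (-3.2177, 0.7823, -1.1735), lambda* = (13.2413, -5.5394)


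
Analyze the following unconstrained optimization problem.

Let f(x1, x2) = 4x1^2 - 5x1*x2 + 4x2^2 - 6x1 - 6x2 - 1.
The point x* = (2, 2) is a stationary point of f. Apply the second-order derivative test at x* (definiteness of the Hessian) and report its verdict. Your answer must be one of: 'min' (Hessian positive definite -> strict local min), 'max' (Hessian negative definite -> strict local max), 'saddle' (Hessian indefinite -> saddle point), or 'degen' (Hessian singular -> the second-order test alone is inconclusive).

Compute the Hessian H = grad^2 f:
  H = [[8, -5], [-5, 8]]
Verify stationarity: grad f(x*) = H x* + g = (0, 0).
Eigenvalues of H: 3, 13.
Both eigenvalues > 0, so H is positive definite -> x* is a strict local min.

min


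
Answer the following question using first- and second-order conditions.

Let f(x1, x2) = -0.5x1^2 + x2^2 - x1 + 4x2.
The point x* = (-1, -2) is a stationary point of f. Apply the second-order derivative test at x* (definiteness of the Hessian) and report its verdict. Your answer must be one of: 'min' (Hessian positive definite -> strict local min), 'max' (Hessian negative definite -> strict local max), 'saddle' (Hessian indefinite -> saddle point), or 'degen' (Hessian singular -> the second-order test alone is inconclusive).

Compute the Hessian H = grad^2 f:
  H = [[-1, 0], [0, 2]]
Verify stationarity: grad f(x*) = H x* + g = (0, 0).
Eigenvalues of H: -1, 2.
Eigenvalues have mixed signs, so H is indefinite -> x* is a saddle point.

saddle


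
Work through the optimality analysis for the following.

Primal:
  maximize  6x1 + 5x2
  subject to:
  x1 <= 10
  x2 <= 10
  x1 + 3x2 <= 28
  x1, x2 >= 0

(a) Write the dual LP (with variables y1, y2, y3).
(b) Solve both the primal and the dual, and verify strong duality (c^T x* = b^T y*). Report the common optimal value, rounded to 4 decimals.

The standard primal-dual pair for 'max c^T x s.t. A x <= b, x >= 0' is:
  Dual:  min b^T y  s.t.  A^T y >= c,  y >= 0.

So the dual LP is:
  minimize  10y1 + 10y2 + 28y3
  subject to:
    y1 + y3 >= 6
    y2 + 3y3 >= 5
    y1, y2, y3 >= 0

Solving the primal: x* = (10, 6).
  primal value c^T x* = 90.
Solving the dual: y* = (4.3333, 0, 1.6667).
  dual value b^T y* = 90.
Strong duality: c^T x* = b^T y*. Confirmed.

90


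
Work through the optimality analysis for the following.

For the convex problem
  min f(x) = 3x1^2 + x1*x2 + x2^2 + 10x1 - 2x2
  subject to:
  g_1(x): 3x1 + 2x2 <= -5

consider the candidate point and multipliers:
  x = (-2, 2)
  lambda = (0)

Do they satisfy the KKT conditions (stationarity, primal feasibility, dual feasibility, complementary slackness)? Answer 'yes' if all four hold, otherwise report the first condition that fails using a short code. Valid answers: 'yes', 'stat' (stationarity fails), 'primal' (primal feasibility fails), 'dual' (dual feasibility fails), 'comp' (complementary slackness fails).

Gradient of f: grad f(x) = Q x + c = (0, 0)
Constraint values g_i(x) = a_i^T x - b_i:
  g_1((-2, 2)) = 3
Stationarity residual: grad f(x) + sum_i lambda_i a_i = (0, 0)
  -> stationarity OK
Primal feasibility (all g_i <= 0): FAILS
Dual feasibility (all lambda_i >= 0): OK
Complementary slackness (lambda_i * g_i(x) = 0 for all i): OK

Verdict: the first failing condition is primal_feasibility -> primal.

primal


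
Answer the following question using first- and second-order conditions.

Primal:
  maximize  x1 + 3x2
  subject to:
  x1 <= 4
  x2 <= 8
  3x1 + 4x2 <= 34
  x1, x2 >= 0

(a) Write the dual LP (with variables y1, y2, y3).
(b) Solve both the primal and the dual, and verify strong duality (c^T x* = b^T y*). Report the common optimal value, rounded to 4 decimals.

The standard primal-dual pair for 'max c^T x s.t. A x <= b, x >= 0' is:
  Dual:  min b^T y  s.t.  A^T y >= c,  y >= 0.

So the dual LP is:
  minimize  4y1 + 8y2 + 34y3
  subject to:
    y1 + 3y3 >= 1
    y2 + 4y3 >= 3
    y1, y2, y3 >= 0

Solving the primal: x* = (0.6667, 8).
  primal value c^T x* = 24.6667.
Solving the dual: y* = (0, 1.6667, 0.3333).
  dual value b^T y* = 24.6667.
Strong duality: c^T x* = b^T y*. Confirmed.

24.6667


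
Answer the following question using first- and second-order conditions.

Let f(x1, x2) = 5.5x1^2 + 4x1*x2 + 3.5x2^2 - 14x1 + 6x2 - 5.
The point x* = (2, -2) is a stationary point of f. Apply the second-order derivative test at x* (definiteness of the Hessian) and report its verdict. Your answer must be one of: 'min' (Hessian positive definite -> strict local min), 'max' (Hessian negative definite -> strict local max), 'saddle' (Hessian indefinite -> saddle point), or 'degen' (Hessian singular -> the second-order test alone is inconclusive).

Compute the Hessian H = grad^2 f:
  H = [[11, 4], [4, 7]]
Verify stationarity: grad f(x*) = H x* + g = (0, 0).
Eigenvalues of H: 4.5279, 13.4721.
Both eigenvalues > 0, so H is positive definite -> x* is a strict local min.

min


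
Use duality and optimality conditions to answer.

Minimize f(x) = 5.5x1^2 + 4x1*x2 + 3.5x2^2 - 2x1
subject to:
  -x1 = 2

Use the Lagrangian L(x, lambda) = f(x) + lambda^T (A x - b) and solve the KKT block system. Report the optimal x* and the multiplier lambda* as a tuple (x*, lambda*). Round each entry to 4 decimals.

Form the Lagrangian:
  L(x, lambda) = (1/2) x^T Q x + c^T x + lambda^T (A x - b)
Stationarity (grad_x L = 0): Q x + c + A^T lambda = 0.
Primal feasibility: A x = b.

This gives the KKT block system:
  [ Q   A^T ] [ x     ]   [-c ]
  [ A    0  ] [ lambda ] = [ b ]

Solving the linear system:
  x*      = (-2, 1.1429)
  lambda* = (-19.4286)
  f(x*)   = 21.4286

x* = (-2, 1.1429), lambda* = (-19.4286)


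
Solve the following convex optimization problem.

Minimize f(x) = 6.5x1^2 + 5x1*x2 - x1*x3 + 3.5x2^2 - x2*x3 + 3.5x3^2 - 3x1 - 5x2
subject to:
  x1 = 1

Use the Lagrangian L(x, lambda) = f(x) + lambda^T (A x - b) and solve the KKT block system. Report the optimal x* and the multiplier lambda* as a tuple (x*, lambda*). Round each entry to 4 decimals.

Form the Lagrangian:
  L(x, lambda) = (1/2) x^T Q x + c^T x + lambda^T (A x - b)
Stationarity (grad_x L = 0): Q x + c + A^T lambda = 0.
Primal feasibility: A x = b.

This gives the KKT block system:
  [ Q   A^T ] [ x     ]   [-c ]
  [ A    0  ] [ lambda ] = [ b ]

Solving the linear system:
  x*      = (1, 0.0208, 0.1458)
  lambda* = (-9.9583)
  f(x*)   = 3.4271

x* = (1, 0.0208, 0.1458), lambda* = (-9.9583)


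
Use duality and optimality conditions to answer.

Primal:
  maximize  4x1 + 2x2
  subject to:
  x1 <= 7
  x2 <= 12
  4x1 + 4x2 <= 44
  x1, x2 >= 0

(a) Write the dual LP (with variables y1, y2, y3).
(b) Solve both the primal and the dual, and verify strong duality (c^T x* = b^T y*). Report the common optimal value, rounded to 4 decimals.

The standard primal-dual pair for 'max c^T x s.t. A x <= b, x >= 0' is:
  Dual:  min b^T y  s.t.  A^T y >= c,  y >= 0.

So the dual LP is:
  minimize  7y1 + 12y2 + 44y3
  subject to:
    y1 + 4y3 >= 4
    y2 + 4y3 >= 2
    y1, y2, y3 >= 0

Solving the primal: x* = (7, 4).
  primal value c^T x* = 36.
Solving the dual: y* = (2, 0, 0.5).
  dual value b^T y* = 36.
Strong duality: c^T x* = b^T y*. Confirmed.

36


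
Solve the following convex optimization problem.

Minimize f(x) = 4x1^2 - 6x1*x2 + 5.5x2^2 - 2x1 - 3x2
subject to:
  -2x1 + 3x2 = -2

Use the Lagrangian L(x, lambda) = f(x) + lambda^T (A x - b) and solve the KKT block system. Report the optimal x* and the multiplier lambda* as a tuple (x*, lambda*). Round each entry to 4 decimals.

Form the Lagrangian:
  L(x, lambda) = (1/2) x^T Q x + c^T x + lambda^T (A x - b)
Stationarity (grad_x L = 0): Q x + c + A^T lambda = 0.
Primal feasibility: A x = b.

This gives the KKT block system:
  [ Q   A^T ] [ x     ]   [-c ]
  [ A    0  ] [ lambda ] = [ b ]

Solving the linear system:
  x*      = (1, 0)
  lambda* = (3)
  f(x*)   = 2

x* = (1, 0), lambda* = (3)


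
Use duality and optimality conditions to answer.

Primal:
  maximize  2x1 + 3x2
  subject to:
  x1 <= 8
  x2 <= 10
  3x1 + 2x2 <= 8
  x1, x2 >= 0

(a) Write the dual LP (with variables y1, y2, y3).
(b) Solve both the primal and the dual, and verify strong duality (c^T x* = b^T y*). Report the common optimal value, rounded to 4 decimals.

The standard primal-dual pair for 'max c^T x s.t. A x <= b, x >= 0' is:
  Dual:  min b^T y  s.t.  A^T y >= c,  y >= 0.

So the dual LP is:
  minimize  8y1 + 10y2 + 8y3
  subject to:
    y1 + 3y3 >= 2
    y2 + 2y3 >= 3
    y1, y2, y3 >= 0

Solving the primal: x* = (0, 4).
  primal value c^T x* = 12.
Solving the dual: y* = (0, 0, 1.5).
  dual value b^T y* = 12.
Strong duality: c^T x* = b^T y*. Confirmed.

12


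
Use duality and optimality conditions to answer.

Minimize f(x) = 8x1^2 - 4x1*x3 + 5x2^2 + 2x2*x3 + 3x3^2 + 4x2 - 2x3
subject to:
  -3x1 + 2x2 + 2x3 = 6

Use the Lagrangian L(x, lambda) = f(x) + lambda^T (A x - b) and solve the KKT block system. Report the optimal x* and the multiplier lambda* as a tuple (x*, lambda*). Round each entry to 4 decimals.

Form the Lagrangian:
  L(x, lambda) = (1/2) x^T Q x + c^T x + lambda^T (A x - b)
Stationarity (grad_x L = 0): Q x + c + A^T lambda = 0.
Primal feasibility: A x = b.

This gives the KKT block system:
  [ Q   A^T ] [ x     ]   [-c ]
  [ A    0  ] [ lambda ] = [ b ]

Solving the linear system:
  x*      = (-0.6408, 0.3932, 1.6456)
  lambda* = (-5.6117)
  f(x*)   = 15.9757

x* = (-0.6408, 0.3932, 1.6456), lambda* = (-5.6117)


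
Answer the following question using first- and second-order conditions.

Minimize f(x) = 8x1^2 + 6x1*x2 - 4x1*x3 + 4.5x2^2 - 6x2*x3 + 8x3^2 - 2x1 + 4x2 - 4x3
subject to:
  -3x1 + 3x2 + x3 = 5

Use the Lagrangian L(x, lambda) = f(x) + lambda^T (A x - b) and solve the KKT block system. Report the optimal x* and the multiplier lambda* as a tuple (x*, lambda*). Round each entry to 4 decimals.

Form the Lagrangian:
  L(x, lambda) = (1/2) x^T Q x + c^T x + lambda^T (A x - b)
Stationarity (grad_x L = 0): Q x + c + A^T lambda = 0.
Primal feasibility: A x = b.

This gives the KKT block system:
  [ Q   A^T ] [ x     ]   [-c ]
  [ A    0  ] [ lambda ] = [ b ]

Solving the linear system:
  x*      = (-0.4746, 0.9823, 0.6292)
  lambda* = (-2.0725)
  f(x*)   = 6.3619

x* = (-0.4746, 0.9823, 0.6292), lambda* = (-2.0725)


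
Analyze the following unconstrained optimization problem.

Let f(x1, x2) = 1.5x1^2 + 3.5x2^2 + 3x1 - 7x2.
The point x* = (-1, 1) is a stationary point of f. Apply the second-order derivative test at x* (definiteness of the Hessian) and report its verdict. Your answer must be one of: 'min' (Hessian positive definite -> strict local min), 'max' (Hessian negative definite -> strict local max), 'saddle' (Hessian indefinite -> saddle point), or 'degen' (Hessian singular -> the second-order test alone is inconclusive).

Compute the Hessian H = grad^2 f:
  H = [[3, 0], [0, 7]]
Verify stationarity: grad f(x*) = H x* + g = (0, 0).
Eigenvalues of H: 3, 7.
Both eigenvalues > 0, so H is positive definite -> x* is a strict local min.

min


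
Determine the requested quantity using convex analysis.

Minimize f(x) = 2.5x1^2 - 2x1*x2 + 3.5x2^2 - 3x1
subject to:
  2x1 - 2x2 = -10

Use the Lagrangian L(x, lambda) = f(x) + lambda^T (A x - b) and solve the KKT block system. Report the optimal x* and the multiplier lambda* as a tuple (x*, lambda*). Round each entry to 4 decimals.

Form the Lagrangian:
  L(x, lambda) = (1/2) x^T Q x + c^T x + lambda^T (A x - b)
Stationarity (grad_x L = 0): Q x + c + A^T lambda = 0.
Primal feasibility: A x = b.

This gives the KKT block system:
  [ Q   A^T ] [ x     ]   [-c ]
  [ A    0  ] [ lambda ] = [ b ]

Solving the linear system:
  x*      = (-2.75, 2.25)
  lambda* = (10.625)
  f(x*)   = 57.25

x* = (-2.75, 2.25), lambda* = (10.625)


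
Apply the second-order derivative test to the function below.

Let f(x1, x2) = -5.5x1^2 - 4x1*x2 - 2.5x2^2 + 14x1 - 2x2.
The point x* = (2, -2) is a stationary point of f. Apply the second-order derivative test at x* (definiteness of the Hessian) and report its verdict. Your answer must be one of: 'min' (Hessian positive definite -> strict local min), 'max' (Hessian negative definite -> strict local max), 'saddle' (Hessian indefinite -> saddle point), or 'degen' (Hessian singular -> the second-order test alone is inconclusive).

Compute the Hessian H = grad^2 f:
  H = [[-11, -4], [-4, -5]]
Verify stationarity: grad f(x*) = H x* + g = (0, 0).
Eigenvalues of H: -13, -3.
Both eigenvalues < 0, so H is negative definite -> x* is a strict local max.

max


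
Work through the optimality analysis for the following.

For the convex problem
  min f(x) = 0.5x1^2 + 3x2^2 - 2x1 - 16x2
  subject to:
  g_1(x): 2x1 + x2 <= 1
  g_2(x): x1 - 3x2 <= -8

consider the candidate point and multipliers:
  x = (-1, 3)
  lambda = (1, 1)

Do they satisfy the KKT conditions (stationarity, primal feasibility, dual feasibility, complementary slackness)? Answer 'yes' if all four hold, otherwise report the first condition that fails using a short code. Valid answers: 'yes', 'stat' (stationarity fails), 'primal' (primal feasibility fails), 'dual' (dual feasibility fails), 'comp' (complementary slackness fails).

Gradient of f: grad f(x) = Q x + c = (-3, 2)
Constraint values g_i(x) = a_i^T x - b_i:
  g_1((-1, 3)) = 0
  g_2((-1, 3)) = -2
Stationarity residual: grad f(x) + sum_i lambda_i a_i = (0, 0)
  -> stationarity OK
Primal feasibility (all g_i <= 0): OK
Dual feasibility (all lambda_i >= 0): OK
Complementary slackness (lambda_i * g_i(x) = 0 for all i): FAILS

Verdict: the first failing condition is complementary_slackness -> comp.

comp


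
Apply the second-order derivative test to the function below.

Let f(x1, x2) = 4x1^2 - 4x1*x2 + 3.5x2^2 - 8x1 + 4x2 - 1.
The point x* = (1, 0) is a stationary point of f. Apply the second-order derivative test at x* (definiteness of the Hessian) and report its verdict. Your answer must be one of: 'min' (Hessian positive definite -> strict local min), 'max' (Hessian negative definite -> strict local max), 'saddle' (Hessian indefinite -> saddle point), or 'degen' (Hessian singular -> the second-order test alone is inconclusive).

Compute the Hessian H = grad^2 f:
  H = [[8, -4], [-4, 7]]
Verify stationarity: grad f(x*) = H x* + g = (0, 0).
Eigenvalues of H: 3.4689, 11.5311.
Both eigenvalues > 0, so H is positive definite -> x* is a strict local min.

min


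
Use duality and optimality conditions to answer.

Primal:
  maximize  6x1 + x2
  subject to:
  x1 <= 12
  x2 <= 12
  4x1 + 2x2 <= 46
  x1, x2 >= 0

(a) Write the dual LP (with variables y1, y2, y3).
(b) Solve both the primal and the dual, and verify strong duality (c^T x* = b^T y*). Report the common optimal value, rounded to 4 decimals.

The standard primal-dual pair for 'max c^T x s.t. A x <= b, x >= 0' is:
  Dual:  min b^T y  s.t.  A^T y >= c,  y >= 0.

So the dual LP is:
  minimize  12y1 + 12y2 + 46y3
  subject to:
    y1 + 4y3 >= 6
    y2 + 2y3 >= 1
    y1, y2, y3 >= 0

Solving the primal: x* = (11.5, 0).
  primal value c^T x* = 69.
Solving the dual: y* = (0, 0, 1.5).
  dual value b^T y* = 69.
Strong duality: c^T x* = b^T y*. Confirmed.

69


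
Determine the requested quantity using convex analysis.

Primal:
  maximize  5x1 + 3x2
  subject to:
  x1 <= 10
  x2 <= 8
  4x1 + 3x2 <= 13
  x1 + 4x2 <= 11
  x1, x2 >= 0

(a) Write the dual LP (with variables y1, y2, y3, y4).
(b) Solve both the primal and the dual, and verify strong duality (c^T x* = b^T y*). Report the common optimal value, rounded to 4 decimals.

The standard primal-dual pair for 'max c^T x s.t. A x <= b, x >= 0' is:
  Dual:  min b^T y  s.t.  A^T y >= c,  y >= 0.

So the dual LP is:
  minimize  10y1 + 8y2 + 13y3 + 11y4
  subject to:
    y1 + 4y3 + y4 >= 5
    y2 + 3y3 + 4y4 >= 3
    y1, y2, y3, y4 >= 0

Solving the primal: x* = (3.25, 0).
  primal value c^T x* = 16.25.
Solving the dual: y* = (0, 0, 1.25, 0).
  dual value b^T y* = 16.25.
Strong duality: c^T x* = b^T y*. Confirmed.

16.25


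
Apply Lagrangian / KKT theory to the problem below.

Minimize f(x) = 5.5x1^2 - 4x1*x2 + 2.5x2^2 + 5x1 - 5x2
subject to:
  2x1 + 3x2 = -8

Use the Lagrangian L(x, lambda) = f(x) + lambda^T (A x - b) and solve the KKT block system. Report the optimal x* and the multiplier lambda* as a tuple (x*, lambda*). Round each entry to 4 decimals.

Form the Lagrangian:
  L(x, lambda) = (1/2) x^T Q x + c^T x + lambda^T (A x - b)
Stationarity (grad_x L = 0): Q x + c + A^T lambda = 0.
Primal feasibility: A x = b.

This gives the KKT block system:
  [ Q   A^T ] [ x     ]   [-c ]
  [ A    0  ] [ lambda ] = [ b ]

Solving the linear system:
  x*      = (-1.503, -1.6647)
  lambda* = (2.4371)
  f(x*)   = 10.1527

x* = (-1.503, -1.6647), lambda* = (2.4371)


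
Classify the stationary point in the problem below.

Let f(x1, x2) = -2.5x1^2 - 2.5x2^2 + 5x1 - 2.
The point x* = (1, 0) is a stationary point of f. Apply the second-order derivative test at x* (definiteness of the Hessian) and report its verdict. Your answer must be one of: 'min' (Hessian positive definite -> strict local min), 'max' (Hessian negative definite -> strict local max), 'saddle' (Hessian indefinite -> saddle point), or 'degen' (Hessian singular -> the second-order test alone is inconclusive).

Compute the Hessian H = grad^2 f:
  H = [[-5, 0], [0, -5]]
Verify stationarity: grad f(x*) = H x* + g = (0, 0).
Eigenvalues of H: -5, -5.
Both eigenvalues < 0, so H is negative definite -> x* is a strict local max.

max


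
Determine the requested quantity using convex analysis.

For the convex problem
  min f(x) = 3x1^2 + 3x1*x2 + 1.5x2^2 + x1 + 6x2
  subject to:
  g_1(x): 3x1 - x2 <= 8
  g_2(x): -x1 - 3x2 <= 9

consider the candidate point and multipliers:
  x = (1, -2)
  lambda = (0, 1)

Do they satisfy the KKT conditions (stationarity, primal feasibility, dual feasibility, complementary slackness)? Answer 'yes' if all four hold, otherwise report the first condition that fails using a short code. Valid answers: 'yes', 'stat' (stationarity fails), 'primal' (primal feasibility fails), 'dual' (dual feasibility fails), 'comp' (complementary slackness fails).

Gradient of f: grad f(x) = Q x + c = (1, 3)
Constraint values g_i(x) = a_i^T x - b_i:
  g_1((1, -2)) = -3
  g_2((1, -2)) = -4
Stationarity residual: grad f(x) + sum_i lambda_i a_i = (0, 0)
  -> stationarity OK
Primal feasibility (all g_i <= 0): OK
Dual feasibility (all lambda_i >= 0): OK
Complementary slackness (lambda_i * g_i(x) = 0 for all i): FAILS

Verdict: the first failing condition is complementary_slackness -> comp.

comp


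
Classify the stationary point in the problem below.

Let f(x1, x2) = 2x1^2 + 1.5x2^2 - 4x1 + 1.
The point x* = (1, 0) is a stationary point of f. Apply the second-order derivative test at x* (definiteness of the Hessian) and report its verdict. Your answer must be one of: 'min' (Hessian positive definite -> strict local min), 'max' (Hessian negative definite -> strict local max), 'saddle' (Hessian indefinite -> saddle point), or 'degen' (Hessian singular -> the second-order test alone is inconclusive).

Compute the Hessian H = grad^2 f:
  H = [[4, 0], [0, 3]]
Verify stationarity: grad f(x*) = H x* + g = (0, 0).
Eigenvalues of H: 3, 4.
Both eigenvalues > 0, so H is positive definite -> x* is a strict local min.

min


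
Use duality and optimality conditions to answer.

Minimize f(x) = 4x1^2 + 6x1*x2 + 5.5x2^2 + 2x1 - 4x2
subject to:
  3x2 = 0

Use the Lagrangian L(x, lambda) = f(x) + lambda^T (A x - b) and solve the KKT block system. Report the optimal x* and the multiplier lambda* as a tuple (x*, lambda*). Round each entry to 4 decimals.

Form the Lagrangian:
  L(x, lambda) = (1/2) x^T Q x + c^T x + lambda^T (A x - b)
Stationarity (grad_x L = 0): Q x + c + A^T lambda = 0.
Primal feasibility: A x = b.

This gives the KKT block system:
  [ Q   A^T ] [ x     ]   [-c ]
  [ A    0  ] [ lambda ] = [ b ]

Solving the linear system:
  x*      = (-0.25, 0)
  lambda* = (1.8333)
  f(x*)   = -0.25

x* = (-0.25, 0), lambda* = (1.8333)


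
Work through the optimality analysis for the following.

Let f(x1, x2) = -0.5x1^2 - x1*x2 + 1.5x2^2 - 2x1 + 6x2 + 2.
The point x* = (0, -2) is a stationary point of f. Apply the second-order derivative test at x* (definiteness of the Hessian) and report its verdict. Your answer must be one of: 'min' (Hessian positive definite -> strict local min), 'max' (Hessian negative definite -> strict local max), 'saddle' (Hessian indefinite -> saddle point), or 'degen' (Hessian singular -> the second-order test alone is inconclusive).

Compute the Hessian H = grad^2 f:
  H = [[-1, -1], [-1, 3]]
Verify stationarity: grad f(x*) = H x* + g = (0, 0).
Eigenvalues of H: -1.2361, 3.2361.
Eigenvalues have mixed signs, so H is indefinite -> x* is a saddle point.

saddle


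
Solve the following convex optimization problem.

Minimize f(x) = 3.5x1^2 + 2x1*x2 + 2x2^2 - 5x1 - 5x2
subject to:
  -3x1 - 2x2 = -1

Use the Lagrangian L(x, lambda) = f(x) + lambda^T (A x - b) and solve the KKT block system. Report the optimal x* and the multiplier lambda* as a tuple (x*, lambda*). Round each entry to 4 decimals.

Form the Lagrangian:
  L(x, lambda) = (1/2) x^T Q x + c^T x + lambda^T (A x - b)
Stationarity (grad_x L = 0): Q x + c + A^T lambda = 0.
Primal feasibility: A x = b.

This gives the KKT block system:
  [ Q   A^T ] [ x     ]   [-c ]
  [ A    0  ] [ lambda ] = [ b ]

Solving the linear system:
  x*      = (-0.05, 0.575)
  lambda* = (-1.4)
  f(x*)   = -2.0125

x* = (-0.05, 0.575), lambda* = (-1.4)


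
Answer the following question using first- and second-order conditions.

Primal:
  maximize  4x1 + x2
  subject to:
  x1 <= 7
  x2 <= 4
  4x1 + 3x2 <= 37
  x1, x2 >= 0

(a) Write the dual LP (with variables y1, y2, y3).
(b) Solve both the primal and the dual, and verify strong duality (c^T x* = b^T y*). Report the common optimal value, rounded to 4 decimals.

The standard primal-dual pair for 'max c^T x s.t. A x <= b, x >= 0' is:
  Dual:  min b^T y  s.t.  A^T y >= c,  y >= 0.

So the dual LP is:
  minimize  7y1 + 4y2 + 37y3
  subject to:
    y1 + 4y3 >= 4
    y2 + 3y3 >= 1
    y1, y2, y3 >= 0

Solving the primal: x* = (7, 3).
  primal value c^T x* = 31.
Solving the dual: y* = (2.6667, 0, 0.3333).
  dual value b^T y* = 31.
Strong duality: c^T x* = b^T y*. Confirmed.

31


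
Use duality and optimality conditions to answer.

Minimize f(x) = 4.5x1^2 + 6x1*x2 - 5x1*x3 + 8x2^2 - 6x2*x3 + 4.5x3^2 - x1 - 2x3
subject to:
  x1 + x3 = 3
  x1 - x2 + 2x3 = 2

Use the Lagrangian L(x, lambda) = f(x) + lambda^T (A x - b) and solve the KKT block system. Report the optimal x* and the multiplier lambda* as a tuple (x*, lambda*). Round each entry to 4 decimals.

Form the Lagrangian:
  L(x, lambda) = (1/2) x^T Q x + c^T x + lambda^T (A x - b)
Stationarity (grad_x L = 0): Q x + c + A^T lambda = 0.
Primal feasibility: A x = b.

This gives the KKT block system:
  [ Q   A^T ] [ x     ]   [-c ]
  [ A    0  ] [ lambda ] = [ b ]

Solving the linear system:
  x*      = (1.95, 2.05, 1.05)
  lambda* = (-61.8, 38.2)
  f(x*)   = 52.475

x* = (1.95, 2.05, 1.05), lambda* = (-61.8, 38.2)


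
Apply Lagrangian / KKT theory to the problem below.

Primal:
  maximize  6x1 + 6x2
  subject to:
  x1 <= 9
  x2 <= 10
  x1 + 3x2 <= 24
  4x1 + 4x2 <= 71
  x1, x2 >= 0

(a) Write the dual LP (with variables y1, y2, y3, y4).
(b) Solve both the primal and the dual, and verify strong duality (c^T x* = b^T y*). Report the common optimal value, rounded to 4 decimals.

The standard primal-dual pair for 'max c^T x s.t. A x <= b, x >= 0' is:
  Dual:  min b^T y  s.t.  A^T y >= c,  y >= 0.

So the dual LP is:
  minimize  9y1 + 10y2 + 24y3 + 71y4
  subject to:
    y1 + y3 + 4y4 >= 6
    y2 + 3y3 + 4y4 >= 6
    y1, y2, y3, y4 >= 0

Solving the primal: x* = (9, 5).
  primal value c^T x* = 84.
Solving the dual: y* = (4, 0, 2, 0).
  dual value b^T y* = 84.
Strong duality: c^T x* = b^T y*. Confirmed.

84


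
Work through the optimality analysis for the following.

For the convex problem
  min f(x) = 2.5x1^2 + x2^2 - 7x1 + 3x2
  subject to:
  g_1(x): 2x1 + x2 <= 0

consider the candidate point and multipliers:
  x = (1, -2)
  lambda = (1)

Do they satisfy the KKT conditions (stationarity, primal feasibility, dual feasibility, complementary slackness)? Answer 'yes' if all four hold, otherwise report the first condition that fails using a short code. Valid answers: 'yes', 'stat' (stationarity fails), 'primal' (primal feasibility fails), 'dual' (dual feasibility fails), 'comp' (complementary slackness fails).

Gradient of f: grad f(x) = Q x + c = (-2, -1)
Constraint values g_i(x) = a_i^T x - b_i:
  g_1((1, -2)) = 0
Stationarity residual: grad f(x) + sum_i lambda_i a_i = (0, 0)
  -> stationarity OK
Primal feasibility (all g_i <= 0): OK
Dual feasibility (all lambda_i >= 0): OK
Complementary slackness (lambda_i * g_i(x) = 0 for all i): OK

Verdict: yes, KKT holds.

yes


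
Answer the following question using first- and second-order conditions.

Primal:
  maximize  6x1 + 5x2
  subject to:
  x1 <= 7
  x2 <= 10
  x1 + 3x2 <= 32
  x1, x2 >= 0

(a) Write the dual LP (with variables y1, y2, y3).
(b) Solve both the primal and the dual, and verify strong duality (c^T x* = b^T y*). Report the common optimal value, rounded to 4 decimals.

The standard primal-dual pair for 'max c^T x s.t. A x <= b, x >= 0' is:
  Dual:  min b^T y  s.t.  A^T y >= c,  y >= 0.

So the dual LP is:
  minimize  7y1 + 10y2 + 32y3
  subject to:
    y1 + y3 >= 6
    y2 + 3y3 >= 5
    y1, y2, y3 >= 0

Solving the primal: x* = (7, 8.3333).
  primal value c^T x* = 83.6667.
Solving the dual: y* = (4.3333, 0, 1.6667).
  dual value b^T y* = 83.6667.
Strong duality: c^T x* = b^T y*. Confirmed.

83.6667
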